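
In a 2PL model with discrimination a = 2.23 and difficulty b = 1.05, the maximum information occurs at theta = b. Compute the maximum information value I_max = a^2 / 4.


For 2PL, max info at theta = b = 1.05
I_max = a^2 / 4 = 2.23^2 / 4
= 4.9729 / 4
I_max = 1.2432

1.2432


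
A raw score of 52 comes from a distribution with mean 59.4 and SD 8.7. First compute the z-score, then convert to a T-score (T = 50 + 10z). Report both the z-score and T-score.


z = (X - mean) / SD = (52 - 59.4) / 8.7
z = -7.4 / 8.7
z = -0.8506
T-score = T = 50 + 10z
Carry z at full precision (z = -7.4 / 8.7) into the conversion:
T-score = 50 + 10 * (-7.4 / 8.7) = 50 + -74 / 8.7
T-score = 50 + -8.5057
T-score = 41.4943

41.4943


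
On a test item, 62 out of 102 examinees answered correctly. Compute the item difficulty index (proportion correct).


Item difficulty p = number correct / total examinees
p = 62 / 102
p = 0.6078

0.6078


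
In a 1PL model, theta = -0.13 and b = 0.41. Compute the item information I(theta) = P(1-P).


P = 1/(1+exp(-(-0.13-0.41))) = 0.3682
I = P*(1-P) = 0.3682 * 0.6318
I = 0.2326

0.2326


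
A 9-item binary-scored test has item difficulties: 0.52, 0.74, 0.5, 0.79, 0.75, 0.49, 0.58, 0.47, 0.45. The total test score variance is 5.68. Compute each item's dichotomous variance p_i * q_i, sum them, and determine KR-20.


For each item, compute p_i * q_i:
  Item 1: 0.52 * 0.48 = 0.2496
  Item 2: 0.74 * 0.26 = 0.1924
  Item 3: 0.5 * 0.5 = 0.25
  Item 4: 0.79 * 0.21 = 0.1659
  Item 5: 0.75 * 0.25 = 0.1875
  Item 6: 0.49 * 0.51 = 0.2499
  Item 7: 0.58 * 0.42 = 0.2436
  Item 8: 0.47 * 0.53 = 0.2491
  Item 9: 0.45 * 0.55 = 0.2475
Sum(p_i * q_i) = 0.2496 + 0.1924 + 0.25 + 0.1659 + 0.1875 + 0.2499 + 0.2436 + 0.2491 + 0.2475 = 2.0355
KR-20 = (k/(k-1)) * (1 - Sum(p_i*q_i) / Var_total)
= (9/8) * (1 - 2.0355/5.68)
= 1.125 * 0.6416
KR-20 = 0.7218

0.7218


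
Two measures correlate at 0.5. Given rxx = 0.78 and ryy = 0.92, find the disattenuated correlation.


r_corrected = rxy / sqrt(rxx * ryy)
= 0.5 / sqrt(0.78 * 0.92)
= 0.5 / sqrt(0.7176)
= 0.5 / 0.847113
r_corrected = 0.5902

0.5902


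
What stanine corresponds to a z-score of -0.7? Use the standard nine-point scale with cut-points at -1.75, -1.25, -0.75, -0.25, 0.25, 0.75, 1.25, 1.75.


Stanine boundaries: [-1.75, -1.25, -0.75, -0.25, 0.25, 0.75, 1.25, 1.75]
z = -0.7
Check each boundary:
  z >= -1.75 -> could be stanine 2
  z >= -1.25 -> could be stanine 3
  z >= -0.75 -> could be stanine 4
  z < -0.25
  z < 0.25
  z < 0.75
  z < 1.25
  z < 1.75
Highest qualifying boundary gives stanine = 4

4


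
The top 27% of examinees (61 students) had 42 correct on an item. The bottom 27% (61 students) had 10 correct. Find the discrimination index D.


p_upper = 42/61 = 0.6885
p_lower = 10/61 = 0.1639
D = 0.6885 - 0.1639 = 0.5246

0.5246


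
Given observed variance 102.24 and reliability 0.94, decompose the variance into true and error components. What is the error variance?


var_true = rxx * var_obs = 0.94 * 102.24 = 96.1056
var_error = var_obs - var_true
var_error = 102.24 - 96.1056
var_error = 6.1344

6.1344


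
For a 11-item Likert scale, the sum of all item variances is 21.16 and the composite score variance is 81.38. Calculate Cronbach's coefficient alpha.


alpha = (k/(k-1)) * (1 - sum(si^2)/s_total^2)
= (11/10) * (1 - 21.16/81.38)
alpha = 0.814

0.814


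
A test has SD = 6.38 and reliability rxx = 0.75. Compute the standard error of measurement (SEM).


SEM = SD * sqrt(1 - rxx)
SEM = 6.38 * sqrt(1 - 0.75)
SEM = 6.38 * sqrt(0.25) = 6.38 * 0.5
SEM = 3.19

3.19


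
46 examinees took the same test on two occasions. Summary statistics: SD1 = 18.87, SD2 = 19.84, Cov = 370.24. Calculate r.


r = cov(X,Y) / (SD_X * SD_Y)
r = 370.24 / (18.87 * 19.84)
r = 370.24 / 374.3808
r = 0.9889

0.9889


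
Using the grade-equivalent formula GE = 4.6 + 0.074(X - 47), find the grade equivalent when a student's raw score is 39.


raw - median = 39 - 47 = -8
slope * diff = 0.074 * -8 = -0.592
GE = 4.6 + -0.592
GE = 4.008

4.008


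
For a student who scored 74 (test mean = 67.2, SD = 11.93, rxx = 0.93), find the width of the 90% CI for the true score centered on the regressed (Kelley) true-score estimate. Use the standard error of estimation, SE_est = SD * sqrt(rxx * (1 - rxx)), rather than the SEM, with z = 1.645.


True score estimate = 0.93*74 + 0.07*67.2 = 73.524
SE_est = SD * sqrt(rxx * (1 - rxx)) = 11.93 * sqrt(0.93 * 0.07) = 11.93 * sqrt(0.0651) = 3.043904
CI = T_est +/- z * SE_est, so width = 2 * z * SE_est = 2 * 1.645 * 3.043904
Width = 10.0144

10.0144


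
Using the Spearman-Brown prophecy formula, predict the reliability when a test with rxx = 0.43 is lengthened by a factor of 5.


r_new = (n * rxx) / (1 + (n-1) * rxx)
r_new = (5 * 0.43) / (1 + 4 * 0.43)
r_new = 2.15 / 2.72
r_new = 0.7904

0.7904


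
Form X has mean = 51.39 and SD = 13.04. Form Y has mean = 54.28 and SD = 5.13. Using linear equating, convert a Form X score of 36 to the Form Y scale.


slope = SD_Y / SD_X = 5.13 / 13.04 ~ 0.3934
intercept = mean_Y - slope * mean_X = 54.28 - (5.13 / 13.04) * 51.39 ~ 34.0629
Y = slope * X + intercept. To avoid rounding drift from the rounded slope/intercept, evaluate the equivalent form Y = mean_Y + SD_Y * (X - mean_X) / SD_X at full precision:
Y = 54.28 + 5.13 * (36 - 51.39) / 13.04
Y = 54.28 - 5.13 * 15.39 / 13.04
Y = 54.28 - 78.9507 / 13.04
Y = 54.28 - 6.0545
Y = 48.2255

48.2255


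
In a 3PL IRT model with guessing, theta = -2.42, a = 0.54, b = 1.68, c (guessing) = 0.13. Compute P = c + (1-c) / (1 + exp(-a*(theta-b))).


logit = 0.54*(-2.42 - 1.68) = -2.214
P* = 1/(1 + exp(--2.214)) = 0.0985
P = 0.13 + (1 - 0.13) * 0.0985
P = 0.2157

0.2157


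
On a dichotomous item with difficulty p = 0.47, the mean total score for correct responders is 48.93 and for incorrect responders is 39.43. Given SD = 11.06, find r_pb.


q = 1 - p = 0.53
rpb = ((M1 - M0) / SD) * sqrt(p * q)
rpb = ((48.93 - 39.43) / 11.06) * sqrt(0.47 * 0.53)
rpb = 0.4287

0.4287


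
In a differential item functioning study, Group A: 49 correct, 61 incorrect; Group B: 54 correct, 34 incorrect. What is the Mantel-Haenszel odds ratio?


Odds_A = 49/61 = 0.8033
Odds_B = 54/34 = 1.5882
OR = Odds_A / Odds_B = 0.8033 / 1.5882
Exactly, OR = (49 * 34) / (61 * 54) = 1666 / 3294
OR = 0.5058

0.5058


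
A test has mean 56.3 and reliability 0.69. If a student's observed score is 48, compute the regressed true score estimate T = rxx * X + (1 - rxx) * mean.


T_est = rxx * X + (1 - rxx) * mean
T_est = 0.69 * 48 + 0.31 * 56.3
T_est = 33.12 + 17.453
T_est = 50.573

50.573


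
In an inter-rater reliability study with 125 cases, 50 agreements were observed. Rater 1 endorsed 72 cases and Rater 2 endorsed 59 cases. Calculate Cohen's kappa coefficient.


P_o = 50/125 = 0.4
P_e = (72*59 + 53*66) / 15625 = 0.495744
kappa = (P_o - P_e) / (1 - P_e)
kappa = (0.4 - 0.495744) / (1 - 0.495744)
kappa = -0.1899

-0.1899


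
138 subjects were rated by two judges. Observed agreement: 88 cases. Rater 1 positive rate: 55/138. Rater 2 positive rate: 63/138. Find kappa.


P_o = 88/138 = 0.637681
P_e = (55*63 + 83*75) / 19044 = 0.508822
kappa = (P_o - P_e) / (1 - P_e)
kappa = (0.637681 - 0.508822) / (1 - 0.508822)
kappa = 0.2623

0.2623


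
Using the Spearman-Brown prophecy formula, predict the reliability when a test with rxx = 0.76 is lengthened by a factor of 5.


r_new = (n * rxx) / (1 + (n-1) * rxx)
r_new = (5 * 0.76) / (1 + 4 * 0.76)
r_new = 3.8 / 4.04
r_new = 0.9406

0.9406


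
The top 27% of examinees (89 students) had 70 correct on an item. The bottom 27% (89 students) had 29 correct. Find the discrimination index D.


p_upper = 70/89 = 0.7865
p_lower = 29/89 = 0.3258
D = 0.7865 - 0.3258 = 0.4607

0.4607


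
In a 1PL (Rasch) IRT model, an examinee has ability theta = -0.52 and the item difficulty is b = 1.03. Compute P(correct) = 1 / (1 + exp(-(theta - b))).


theta - b = -0.52 - 1.03 = -1.55
exp(-(theta - b)) = exp(1.55) = 4.7115
P = 1 / (1 + 4.7115)
P = 0.1751

0.1751


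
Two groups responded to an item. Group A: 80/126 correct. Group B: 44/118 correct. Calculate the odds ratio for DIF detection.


Odds_A = 80/46 = 1.7391
Odds_B = 44/74 = 0.5946
OR = Odds_A / Odds_B = 1.7391 / 0.5946
Exactly, OR = (80 * 74) / (46 * 44) = 5920 / 2024
OR = 2.9249

2.9249


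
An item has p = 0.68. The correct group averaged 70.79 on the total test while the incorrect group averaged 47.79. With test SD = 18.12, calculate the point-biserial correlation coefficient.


q = 1 - p = 0.32
rpb = ((M1 - M0) / SD) * sqrt(p * q)
rpb = ((70.79 - 47.79) / 18.12) * sqrt(0.68 * 0.32)
rpb = 0.5921

0.5921


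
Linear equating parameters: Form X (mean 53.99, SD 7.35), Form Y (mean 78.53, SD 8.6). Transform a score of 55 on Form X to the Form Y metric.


slope = SD_Y / SD_X = 8.6 / 7.35 ~ 1.1701
intercept = mean_Y - slope * mean_X = 78.53 - (8.6 / 7.35) * 53.99 ~ 15.358
Y = slope * X + intercept. To avoid rounding drift from the rounded slope/intercept, evaluate the equivalent form Y = mean_Y + SD_Y * (X - mean_X) / SD_X at full precision:
Y = 78.53 + 8.6 * (55 - 53.99) / 7.35
Y = 78.53 + 8.6 * 1.01 / 7.35
Y = 78.53 + 8.686 / 7.35
Y = 78.53 + 1.1818
Y = 79.7118

79.7118


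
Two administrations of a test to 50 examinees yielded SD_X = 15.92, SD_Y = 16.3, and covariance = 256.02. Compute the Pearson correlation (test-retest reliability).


r = cov(X,Y) / (SD_X * SD_Y)
r = 256.02 / (15.92 * 16.3)
r = 256.02 / 259.496
r = 0.9866

0.9866


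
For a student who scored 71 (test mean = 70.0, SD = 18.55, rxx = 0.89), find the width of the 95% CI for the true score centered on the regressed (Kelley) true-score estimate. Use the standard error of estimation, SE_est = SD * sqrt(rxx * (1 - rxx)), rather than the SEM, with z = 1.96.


True score estimate = 0.89*71 + 0.11*70.0 = 70.89
SE_est = SD * sqrt(rxx * (1 - rxx)) = 18.55 * sqrt(0.89 * 0.11) = 18.55 * sqrt(0.0979) = 5.804105
CI = T_est +/- z * SE_est, so width = 2 * z * SE_est = 2 * 1.96 * 5.804105
Width = 22.7521

22.7521


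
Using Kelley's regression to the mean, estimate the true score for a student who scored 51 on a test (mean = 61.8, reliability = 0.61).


T_est = rxx * X + (1 - rxx) * mean
T_est = 0.61 * 51 + 0.39 * 61.8
T_est = 31.11 + 24.102
T_est = 55.212

55.212


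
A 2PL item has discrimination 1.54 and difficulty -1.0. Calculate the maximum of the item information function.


For 2PL, max info at theta = b = -1.0
I_max = a^2 / 4 = 1.54^2 / 4
= 2.3716 / 4
I_max = 0.5929

0.5929


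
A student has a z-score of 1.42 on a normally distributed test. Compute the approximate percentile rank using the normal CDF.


CDF(z) = 0.5 * (1 + erf(z/sqrt(2)))
erf(1.0041) = 0.8444
CDF = 0.9222
Percentile rank = 0.9222 * 100 = 92.22

92.22


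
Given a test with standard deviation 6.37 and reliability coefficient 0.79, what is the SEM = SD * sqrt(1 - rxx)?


SEM = SD * sqrt(1 - rxx)
SEM = 6.37 * sqrt(1 - 0.79)
SEM = 6.37 * sqrt(0.21) = 6.37 * 0.458258
SEM = 2.9191

2.9191


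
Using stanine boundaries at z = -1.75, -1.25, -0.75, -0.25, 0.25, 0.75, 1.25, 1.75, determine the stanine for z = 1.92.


Stanine boundaries: [-1.75, -1.25, -0.75, -0.25, 0.25, 0.75, 1.25, 1.75]
z = 1.92
Check each boundary:
  z >= -1.75 -> could be stanine 2
  z >= -1.25 -> could be stanine 3
  z >= -0.75 -> could be stanine 4
  z >= -0.25 -> could be stanine 5
  z >= 0.25 -> could be stanine 6
  z >= 0.75 -> could be stanine 7
  z >= 1.25 -> could be stanine 8
  z >= 1.75 -> could be stanine 9
Highest qualifying boundary gives stanine = 9

9


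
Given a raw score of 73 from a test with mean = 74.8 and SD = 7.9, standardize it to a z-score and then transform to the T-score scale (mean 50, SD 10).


z = (X - mean) / SD = (73 - 74.8) / 7.9
z = -1.8 / 7.9
z = -0.2278
T-score = T = 50 + 10z
Carry z at full precision (z = -1.8 / 7.9) into the conversion:
T-score = 50 + 10 * (-1.8 / 7.9) = 50 + -18 / 7.9
T-score = 50 + -2.2785
T-score = 47.7215

47.7215


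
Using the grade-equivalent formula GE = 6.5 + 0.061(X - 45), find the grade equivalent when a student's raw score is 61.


raw - median = 61 - 45 = 16
slope * diff = 0.061 * 16 = 0.976
GE = 6.5 + 0.976
GE = 7.476

7.476


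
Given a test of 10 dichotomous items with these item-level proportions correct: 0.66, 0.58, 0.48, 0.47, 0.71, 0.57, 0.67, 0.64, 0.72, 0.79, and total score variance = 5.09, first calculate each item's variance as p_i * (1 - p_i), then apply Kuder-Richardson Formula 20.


For each item, compute p_i * q_i:
  Item 1: 0.66 * 0.34 = 0.2244
  Item 2: 0.58 * 0.42 = 0.2436
  Item 3: 0.48 * 0.52 = 0.2496
  Item 4: 0.47 * 0.53 = 0.2491
  Item 5: 0.71 * 0.29 = 0.2059
  Item 6: 0.57 * 0.43 = 0.2451
  Item 7: 0.67 * 0.33 = 0.2211
  Item 8: 0.64 * 0.36 = 0.2304
  Item 9: 0.72 * 0.28 = 0.2016
  Item 10: 0.79 * 0.21 = 0.1659
Sum(p_i * q_i) = 0.2244 + 0.2436 + 0.2496 + 0.2491 + 0.2059 + 0.2451 + 0.2211 + 0.2304 + 0.2016 + 0.1659 = 2.2367
KR-20 = (k/(k-1)) * (1 - Sum(p_i*q_i) / Var_total)
= (10/9) * (1 - 2.2367/5.09)
= 1.1111 * 0.5606
KR-20 = 0.6229

0.6229


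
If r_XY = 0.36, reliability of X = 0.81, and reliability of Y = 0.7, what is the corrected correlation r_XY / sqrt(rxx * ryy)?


r_corrected = rxy / sqrt(rxx * ryy)
= 0.36 / sqrt(0.81 * 0.7)
= 0.36 / sqrt(0.567)
= 0.36 / 0.752994
r_corrected = 0.4781

0.4781


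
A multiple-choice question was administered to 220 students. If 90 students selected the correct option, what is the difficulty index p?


Item difficulty p = number correct / total examinees
p = 90 / 220
p = 0.4091

0.4091


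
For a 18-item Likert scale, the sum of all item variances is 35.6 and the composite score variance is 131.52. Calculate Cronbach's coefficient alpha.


alpha = (k/(k-1)) * (1 - sum(si^2)/s_total^2)
= (18/17) * (1 - 35.6/131.52)
alpha = 0.7722

0.7722


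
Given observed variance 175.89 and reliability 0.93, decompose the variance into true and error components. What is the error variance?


var_true = rxx * var_obs = 0.93 * 175.89 = 163.5777
var_error = var_obs - var_true
var_error = 175.89 - 163.5777
var_error = 12.3123

12.3123


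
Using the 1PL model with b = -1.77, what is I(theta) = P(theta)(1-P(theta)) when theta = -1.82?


P = 1/(1+exp(-(-1.82--1.77))) = 0.4875
I = P*(1-P) = 0.4875 * 0.5125
I = 0.2498

0.2498


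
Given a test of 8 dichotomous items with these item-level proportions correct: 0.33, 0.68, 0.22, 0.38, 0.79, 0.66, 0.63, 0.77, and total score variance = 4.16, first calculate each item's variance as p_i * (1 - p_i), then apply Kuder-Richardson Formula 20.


For each item, compute p_i * q_i:
  Item 1: 0.33 * 0.67 = 0.2211
  Item 2: 0.68 * 0.32 = 0.2176
  Item 3: 0.22 * 0.78 = 0.1716
  Item 4: 0.38 * 0.62 = 0.2356
  Item 5: 0.79 * 0.21 = 0.1659
  Item 6: 0.66 * 0.34 = 0.2244
  Item 7: 0.63 * 0.37 = 0.2331
  Item 8: 0.77 * 0.23 = 0.1771
Sum(p_i * q_i) = 0.2211 + 0.2176 + 0.1716 + 0.2356 + 0.1659 + 0.2244 + 0.2331 + 0.1771 = 1.6464
KR-20 = (k/(k-1)) * (1 - Sum(p_i*q_i) / Var_total)
= (8/7) * (1 - 1.6464/4.16)
= 1.1429 * 0.6042
KR-20 = 0.6905

0.6905


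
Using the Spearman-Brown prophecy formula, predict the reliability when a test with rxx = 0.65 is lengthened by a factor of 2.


r_new = (n * rxx) / (1 + (n-1) * rxx)
r_new = (2 * 0.65) / (1 + 1 * 0.65)
r_new = 1.3 / 1.65
r_new = 0.7879

0.7879


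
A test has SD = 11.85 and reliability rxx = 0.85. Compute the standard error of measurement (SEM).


SEM = SD * sqrt(1 - rxx)
SEM = 11.85 * sqrt(1 - 0.85)
SEM = 11.85 * sqrt(0.15) = 11.85 * 0.387298
SEM = 4.5895

4.5895


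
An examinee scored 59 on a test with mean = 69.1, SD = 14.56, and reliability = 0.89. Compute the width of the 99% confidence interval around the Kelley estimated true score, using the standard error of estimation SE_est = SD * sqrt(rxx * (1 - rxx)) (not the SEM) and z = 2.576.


True score estimate = 0.89*59 + 0.11*69.1 = 60.111
SE_est = SD * sqrt(rxx * (1 - rxx)) = 14.56 * sqrt(0.89 * 0.11) = 14.56 * sqrt(0.0979) = 4.555675
CI = T_est +/- z * SE_est, so width = 2 * z * SE_est = 2 * 2.576 * 4.555675
Width = 23.4708

23.4708


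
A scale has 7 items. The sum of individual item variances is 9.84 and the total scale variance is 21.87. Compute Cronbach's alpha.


alpha = (k/(k-1)) * (1 - sum(si^2)/s_total^2)
= (7/6) * (1 - 9.84/21.87)
alpha = 0.6417

0.6417


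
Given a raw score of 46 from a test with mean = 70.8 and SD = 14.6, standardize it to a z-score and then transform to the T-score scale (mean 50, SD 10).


z = (X - mean) / SD = (46 - 70.8) / 14.6
z = -24.8 / 14.6
z = -1.6986
T-score = T = 50 + 10z
Carry z at full precision (z = -24.8 / 14.6) into the conversion:
T-score = 50 + 10 * (-24.8 / 14.6) = 50 + -248 / 14.6
T-score = 50 + -16.9863
T-score = 33.0137

33.0137


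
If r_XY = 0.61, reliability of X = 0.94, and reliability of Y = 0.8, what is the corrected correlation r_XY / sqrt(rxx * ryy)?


r_corrected = rxy / sqrt(rxx * ryy)
= 0.61 / sqrt(0.94 * 0.8)
= 0.61 / sqrt(0.752)
= 0.61 / 0.867179
r_corrected = 0.7034

0.7034


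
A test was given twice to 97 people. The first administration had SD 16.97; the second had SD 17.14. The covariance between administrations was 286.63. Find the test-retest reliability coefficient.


r = cov(X,Y) / (SD_X * SD_Y)
r = 286.63 / (16.97 * 17.14)
r = 286.63 / 290.8658
r = 0.9854

0.9854


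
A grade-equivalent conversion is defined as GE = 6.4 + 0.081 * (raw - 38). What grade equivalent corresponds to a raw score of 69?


raw - median = 69 - 38 = 31
slope * diff = 0.081 * 31 = 2.511
GE = 6.4 + 2.511
GE = 8.911

8.911


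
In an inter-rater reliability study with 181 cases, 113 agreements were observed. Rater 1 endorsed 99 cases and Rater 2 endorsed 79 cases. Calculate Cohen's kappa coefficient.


P_o = 113/181 = 0.624309
P_e = (99*79 + 82*102) / 32761 = 0.494033
kappa = (P_o - P_e) / (1 - P_e)
kappa = (0.624309 - 0.494033) / (1 - 0.494033)
kappa = 0.2575

0.2575


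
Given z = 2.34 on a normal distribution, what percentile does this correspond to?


CDF(z) = 0.5 * (1 + erf(z/sqrt(2)))
erf(1.6546) = 0.9807
CDF = 0.9904
Percentile rank = 0.9904 * 100 = 99.04

99.04


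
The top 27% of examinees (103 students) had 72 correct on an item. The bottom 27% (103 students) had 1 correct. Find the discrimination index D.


p_upper = 72/103 = 0.699
p_lower = 1/103 = 0.0097
D = 0.699 - 0.0097 = 0.6893

0.6893


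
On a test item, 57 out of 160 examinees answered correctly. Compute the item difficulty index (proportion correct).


Item difficulty p = number correct / total examinees
p = 57 / 160
p = 0.3563

0.3563


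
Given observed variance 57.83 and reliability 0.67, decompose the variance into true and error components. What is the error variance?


var_true = rxx * var_obs = 0.67 * 57.83 = 38.7461
var_error = var_obs - var_true
var_error = 57.83 - 38.7461
var_error = 19.0839

19.0839


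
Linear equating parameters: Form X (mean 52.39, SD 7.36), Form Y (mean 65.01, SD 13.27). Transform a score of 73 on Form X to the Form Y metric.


slope = SD_Y / SD_X = 13.27 / 7.36 ~ 1.803
intercept = mean_Y - slope * mean_X = 65.01 - (13.27 / 7.36) * 52.39 ~ -29.4486
Y = slope * X + intercept. To avoid rounding drift from the rounded slope/intercept, evaluate the equivalent form Y = mean_Y + SD_Y * (X - mean_X) / SD_X at full precision:
Y = 65.01 + 13.27 * (73 - 52.39) / 7.36
Y = 65.01 + 13.27 * 20.61 / 7.36
Y = 65.01 + 273.4947 / 7.36
Y = 65.01 + 37.1596
Y = 102.1696

102.1696


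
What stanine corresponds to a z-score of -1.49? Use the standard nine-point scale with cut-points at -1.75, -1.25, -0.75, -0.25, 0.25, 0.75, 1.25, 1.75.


Stanine boundaries: [-1.75, -1.25, -0.75, -0.25, 0.25, 0.75, 1.25, 1.75]
z = -1.49
Check each boundary:
  z >= -1.75 -> could be stanine 2
  z < -1.25
  z < -0.75
  z < -0.25
  z < 0.25
  z < 0.75
  z < 1.25
  z < 1.75
Highest qualifying boundary gives stanine = 2

2


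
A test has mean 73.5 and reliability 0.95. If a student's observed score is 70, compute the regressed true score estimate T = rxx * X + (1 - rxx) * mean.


T_est = rxx * X + (1 - rxx) * mean
T_est = 0.95 * 70 + 0.05 * 73.5
T_est = 66.5 + 3.675
T_est = 70.175

70.175


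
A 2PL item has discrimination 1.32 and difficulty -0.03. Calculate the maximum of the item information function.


For 2PL, max info at theta = b = -0.03
I_max = a^2 / 4 = 1.32^2 / 4
= 1.7424 / 4
I_max = 0.4356

0.4356


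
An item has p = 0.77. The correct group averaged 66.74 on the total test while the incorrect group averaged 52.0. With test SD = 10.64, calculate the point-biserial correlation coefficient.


q = 1 - p = 0.23
rpb = ((M1 - M0) / SD) * sqrt(p * q)
rpb = ((66.74 - 52.0) / 10.64) * sqrt(0.77 * 0.23)
rpb = 0.583

0.583


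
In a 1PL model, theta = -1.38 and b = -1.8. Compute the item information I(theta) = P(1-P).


P = 1/(1+exp(-(-1.38--1.8))) = 0.6035
I = P*(1-P) = 0.6035 * 0.3965
I = 0.2393

0.2393


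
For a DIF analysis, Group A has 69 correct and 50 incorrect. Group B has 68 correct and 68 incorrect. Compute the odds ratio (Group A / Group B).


Odds_A = 69/50 = 1.38
Odds_B = 68/68 = 1.0
OR = Odds_A / Odds_B = 1.38 / 1.0
Exactly, OR = (69 * 68) / (50 * 68) = 4692 / 3400
OR = 1.38

1.38


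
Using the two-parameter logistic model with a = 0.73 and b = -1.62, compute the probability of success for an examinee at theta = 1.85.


a*(theta - b) = 0.73 * (1.85 - -1.62) = 2.5331
exp(-2.5331) = 0.0794
P = 1 / (1 + 0.0794)
P = 0.9264

0.9264


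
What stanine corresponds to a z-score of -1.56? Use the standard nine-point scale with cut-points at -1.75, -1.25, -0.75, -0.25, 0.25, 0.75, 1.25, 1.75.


Stanine boundaries: [-1.75, -1.25, -0.75, -0.25, 0.25, 0.75, 1.25, 1.75]
z = -1.56
Check each boundary:
  z >= -1.75 -> could be stanine 2
  z < -1.25
  z < -0.75
  z < -0.25
  z < 0.25
  z < 0.75
  z < 1.25
  z < 1.75
Highest qualifying boundary gives stanine = 2

2


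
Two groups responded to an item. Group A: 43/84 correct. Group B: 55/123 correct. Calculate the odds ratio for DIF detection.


Odds_A = 43/41 = 1.0488
Odds_B = 55/68 = 0.8088
OR = Odds_A / Odds_B = 1.0488 / 0.8088
Exactly, OR = (43 * 68) / (41 * 55) = 2924 / 2255
OR = 1.2967

1.2967


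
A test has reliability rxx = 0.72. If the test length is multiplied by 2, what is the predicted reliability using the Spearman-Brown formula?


r_new = (n * rxx) / (1 + (n-1) * rxx)
r_new = (2 * 0.72) / (1 + 1 * 0.72)
r_new = 1.44 / 1.72
r_new = 0.8372

0.8372


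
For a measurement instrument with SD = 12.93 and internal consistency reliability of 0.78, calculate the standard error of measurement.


SEM = SD * sqrt(1 - rxx)
SEM = 12.93 * sqrt(1 - 0.78)
SEM = 12.93 * sqrt(0.22) = 12.93 * 0.469042
SEM = 6.0647

6.0647


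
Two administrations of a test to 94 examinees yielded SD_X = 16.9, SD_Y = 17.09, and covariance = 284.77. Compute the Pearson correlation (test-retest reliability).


r = cov(X,Y) / (SD_X * SD_Y)
r = 284.77 / (16.9 * 17.09)
r = 284.77 / 288.821
r = 0.986

0.986


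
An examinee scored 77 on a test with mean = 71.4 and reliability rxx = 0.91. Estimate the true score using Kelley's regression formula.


T_est = rxx * X + (1 - rxx) * mean
T_est = 0.91 * 77 + 0.09 * 71.4
T_est = 70.07 + 6.426
T_est = 76.496

76.496


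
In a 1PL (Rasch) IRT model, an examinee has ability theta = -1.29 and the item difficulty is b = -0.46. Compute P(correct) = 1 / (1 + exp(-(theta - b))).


theta - b = -1.29 - -0.46 = -0.83
exp(-(theta - b)) = exp(0.83) = 2.2933
P = 1 / (1 + 2.2933)
P = 0.3036

0.3036


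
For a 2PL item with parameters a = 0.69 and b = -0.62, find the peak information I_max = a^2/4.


For 2PL, max info at theta = b = -0.62
I_max = a^2 / 4 = 0.69^2 / 4
= 0.4761 / 4
I_max = 0.119

0.119


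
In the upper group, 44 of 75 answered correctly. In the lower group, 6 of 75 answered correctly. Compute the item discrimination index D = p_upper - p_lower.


p_upper = 44/75 = 0.5867
p_lower = 6/75 = 0.08
D = 0.5867 - 0.08 = 0.5067

0.5067


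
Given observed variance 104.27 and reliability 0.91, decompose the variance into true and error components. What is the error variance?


var_true = rxx * var_obs = 0.91 * 104.27 = 94.8857
var_error = var_obs - var_true
var_error = 104.27 - 94.8857
var_error = 9.3843

9.3843


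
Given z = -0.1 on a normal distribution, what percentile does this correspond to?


CDF(z) = 0.5 * (1 + erf(z/sqrt(2)))
erf(-0.0707) = -0.0797
CDF = 0.4602
Percentile rank = 0.4602 * 100 = 46.02

46.02


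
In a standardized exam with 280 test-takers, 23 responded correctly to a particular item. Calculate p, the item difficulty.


Item difficulty p = number correct / total examinees
p = 23 / 280
p = 0.0821

0.0821


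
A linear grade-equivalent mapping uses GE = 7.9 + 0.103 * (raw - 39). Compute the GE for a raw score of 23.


raw - median = 23 - 39 = -16
slope * diff = 0.103 * -16 = -1.648
GE = 7.9 + -1.648
GE = 6.252

6.252


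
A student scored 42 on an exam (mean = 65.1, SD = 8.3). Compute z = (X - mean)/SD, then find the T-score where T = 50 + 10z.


z = (X - mean) / SD = (42 - 65.1) / 8.3
z = -23.1 / 8.3
z = -2.7831
T-score = T = 50 + 10z
Carry z at full precision (z = -23.1 / 8.3) into the conversion:
T-score = 50 + 10 * (-23.1 / 8.3) = 50 + -231 / 8.3
T-score = 50 + -27.8313
T-score = 22.1687

22.1687


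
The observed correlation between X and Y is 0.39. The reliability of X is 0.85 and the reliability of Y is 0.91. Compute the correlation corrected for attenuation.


r_corrected = rxy / sqrt(rxx * ryy)
= 0.39 / sqrt(0.85 * 0.91)
= 0.39 / sqrt(0.7735)
= 0.39 / 0.879488
r_corrected = 0.4434

0.4434


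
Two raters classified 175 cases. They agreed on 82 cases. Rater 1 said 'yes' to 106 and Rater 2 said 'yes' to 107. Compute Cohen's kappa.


P_o = 82/175 = 0.468571
P_e = (106*107 + 69*68) / 30625 = 0.523559
kappa = (P_o - P_e) / (1 - P_e)
kappa = (0.468571 - 0.523559) / (1 - 0.523559)
kappa = -0.1154

-0.1154


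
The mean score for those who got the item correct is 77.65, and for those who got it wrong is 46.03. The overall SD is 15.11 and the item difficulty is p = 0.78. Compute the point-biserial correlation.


q = 1 - p = 0.22
rpb = ((M1 - M0) / SD) * sqrt(p * q)
rpb = ((77.65 - 46.03) / 15.11) * sqrt(0.78 * 0.22)
rpb = 0.8669

0.8669


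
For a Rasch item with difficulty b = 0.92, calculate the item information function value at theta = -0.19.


P = 1/(1+exp(-(-0.19-0.92))) = 0.2479
I = P*(1-P) = 0.2479 * 0.7521
I = 0.1864

0.1864


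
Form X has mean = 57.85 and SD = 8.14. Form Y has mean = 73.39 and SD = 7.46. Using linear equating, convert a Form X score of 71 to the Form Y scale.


slope = SD_Y / SD_X = 7.46 / 8.14 ~ 0.9165
intercept = mean_Y - slope * mean_X = 73.39 - (7.46 / 8.14) * 57.85 ~ 20.3727
Y = slope * X + intercept. To avoid rounding drift from the rounded slope/intercept, evaluate the equivalent form Y = mean_Y + SD_Y * (X - mean_X) / SD_X at full precision:
Y = 73.39 + 7.46 * (71 - 57.85) / 8.14
Y = 73.39 + 7.46 * 13.15 / 8.14
Y = 73.39 + 98.099 / 8.14
Y = 73.39 + 12.0515
Y = 85.4415

85.4415


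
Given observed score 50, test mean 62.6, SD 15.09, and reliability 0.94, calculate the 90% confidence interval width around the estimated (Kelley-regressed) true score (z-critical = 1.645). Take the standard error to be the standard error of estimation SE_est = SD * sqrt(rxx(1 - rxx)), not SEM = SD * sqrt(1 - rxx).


True score estimate = 0.94*50 + 0.06*62.6 = 50.756
SE_est = SD * sqrt(rxx * (1 - rxx)) = 15.09 * sqrt(0.94 * 0.06) = 15.09 * sqrt(0.0564) = 3.583676
CI = T_est +/- z * SE_est, so width = 2 * z * SE_est = 2 * 1.645 * 3.583676
Width = 11.7903

11.7903


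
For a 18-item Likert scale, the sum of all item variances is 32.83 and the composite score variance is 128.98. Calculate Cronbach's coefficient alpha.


alpha = (k/(k-1)) * (1 - sum(si^2)/s_total^2)
= (18/17) * (1 - 32.83/128.98)
alpha = 0.7893

0.7893


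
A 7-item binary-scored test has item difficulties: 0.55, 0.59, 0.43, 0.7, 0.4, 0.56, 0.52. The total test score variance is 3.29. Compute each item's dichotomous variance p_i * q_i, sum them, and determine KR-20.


For each item, compute p_i * q_i:
  Item 1: 0.55 * 0.45 = 0.2475
  Item 2: 0.59 * 0.41 = 0.2419
  Item 3: 0.43 * 0.57 = 0.2451
  Item 4: 0.7 * 0.3 = 0.21
  Item 5: 0.4 * 0.6 = 0.24
  Item 6: 0.56 * 0.44 = 0.2464
  Item 7: 0.52 * 0.48 = 0.2496
Sum(p_i * q_i) = 0.2475 + 0.2419 + 0.2451 + 0.21 + 0.24 + 0.2464 + 0.2496 = 1.6805
KR-20 = (k/(k-1)) * (1 - Sum(p_i*q_i) / Var_total)
= (7/6) * (1 - 1.6805/3.29)
= 1.1667 * 0.4892
KR-20 = 0.5707

0.5707


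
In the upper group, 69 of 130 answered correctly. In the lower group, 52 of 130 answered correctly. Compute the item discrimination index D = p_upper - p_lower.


p_upper = 69/130 = 0.5308
p_lower = 52/130 = 0.4
D = 0.5308 - 0.4 = 0.1308

0.1308


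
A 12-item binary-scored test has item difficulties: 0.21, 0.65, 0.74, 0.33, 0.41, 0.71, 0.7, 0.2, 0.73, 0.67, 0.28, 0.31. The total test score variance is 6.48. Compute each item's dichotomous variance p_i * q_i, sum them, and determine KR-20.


For each item, compute p_i * q_i:
  Item 1: 0.21 * 0.79 = 0.1659
  Item 2: 0.65 * 0.35 = 0.2275
  Item 3: 0.74 * 0.26 = 0.1924
  Item 4: 0.33 * 0.67 = 0.2211
  Item 5: 0.41 * 0.59 = 0.2419
  Item 6: 0.71 * 0.29 = 0.2059
  Item 7: 0.7 * 0.3 = 0.21
  Item 8: 0.2 * 0.8 = 0.16
  Item 9: 0.73 * 0.27 = 0.1971
  Item 10: 0.67 * 0.33 = 0.2211
  Item 11: 0.28 * 0.72 = 0.2016
  Item 12: 0.31 * 0.69 = 0.2139
Sum(p_i * q_i) = 0.1659 + 0.2275 + 0.1924 + 0.2211 + 0.2419 + 0.2059 + 0.21 + 0.16 + 0.1971 + 0.2211 + 0.2016 + 0.2139 = 2.4584
KR-20 = (k/(k-1)) * (1 - Sum(p_i*q_i) / Var_total)
= (12/11) * (1 - 2.4584/6.48)
= 1.0909 * 0.6206
KR-20 = 0.677

0.677


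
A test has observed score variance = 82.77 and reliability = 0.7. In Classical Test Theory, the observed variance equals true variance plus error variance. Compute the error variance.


var_true = rxx * var_obs = 0.7 * 82.77 = 57.939
var_error = var_obs - var_true
var_error = 82.77 - 57.939
var_error = 24.831

24.831


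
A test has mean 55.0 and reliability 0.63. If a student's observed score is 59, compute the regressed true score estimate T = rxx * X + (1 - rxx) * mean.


T_est = rxx * X + (1 - rxx) * mean
T_est = 0.63 * 59 + 0.37 * 55.0
T_est = 37.17 + 20.35
T_est = 57.52

57.52


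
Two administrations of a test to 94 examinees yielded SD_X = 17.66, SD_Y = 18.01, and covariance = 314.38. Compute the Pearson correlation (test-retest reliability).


r = cov(X,Y) / (SD_X * SD_Y)
r = 314.38 / (17.66 * 18.01)
r = 314.38 / 318.0566
r = 0.9884

0.9884


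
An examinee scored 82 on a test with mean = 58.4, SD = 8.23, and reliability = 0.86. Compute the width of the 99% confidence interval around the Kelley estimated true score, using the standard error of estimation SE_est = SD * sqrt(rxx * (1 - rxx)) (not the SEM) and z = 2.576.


True score estimate = 0.86*82 + 0.14*58.4 = 78.696
SE_est = SD * sqrt(rxx * (1 - rxx)) = 8.23 * sqrt(0.86 * 0.14) = 8.23 * sqrt(0.1204) = 2.855703
CI = T_est +/- z * SE_est, so width = 2 * z * SE_est = 2 * 2.576 * 2.855703
Width = 14.7126

14.7126


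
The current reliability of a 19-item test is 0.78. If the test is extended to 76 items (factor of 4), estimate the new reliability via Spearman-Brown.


r_new = (n * rxx) / (1 + (n-1) * rxx)
r_new = (4 * 0.78) / (1 + 3 * 0.78)
r_new = 3.12 / 3.34
r_new = 0.9341

0.9341


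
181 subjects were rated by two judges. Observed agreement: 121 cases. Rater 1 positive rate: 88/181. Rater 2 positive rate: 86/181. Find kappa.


P_o = 121/181 = 0.668508
P_e = (88*86 + 93*95) / 32761 = 0.500687
kappa = (P_o - P_e) / (1 - P_e)
kappa = (0.668508 - 0.500687) / (1 - 0.500687)
kappa = 0.3361

0.3361


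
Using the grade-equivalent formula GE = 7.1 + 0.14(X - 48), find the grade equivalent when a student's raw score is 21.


raw - median = 21 - 48 = -27
slope * diff = 0.14 * -27 = -3.78
GE = 7.1 + -3.78
GE = 3.32

3.32


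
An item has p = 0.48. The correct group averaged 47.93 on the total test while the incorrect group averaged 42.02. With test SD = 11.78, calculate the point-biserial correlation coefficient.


q = 1 - p = 0.52
rpb = ((M1 - M0) / SD) * sqrt(p * q)
rpb = ((47.93 - 42.02) / 11.78) * sqrt(0.48 * 0.52)
rpb = 0.2506

0.2506


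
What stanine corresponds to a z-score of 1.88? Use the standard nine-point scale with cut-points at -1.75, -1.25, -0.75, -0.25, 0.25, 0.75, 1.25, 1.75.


Stanine boundaries: [-1.75, -1.25, -0.75, -0.25, 0.25, 0.75, 1.25, 1.75]
z = 1.88
Check each boundary:
  z >= -1.75 -> could be stanine 2
  z >= -1.25 -> could be stanine 3
  z >= -0.75 -> could be stanine 4
  z >= -0.25 -> could be stanine 5
  z >= 0.25 -> could be stanine 6
  z >= 0.75 -> could be stanine 7
  z >= 1.25 -> could be stanine 8
  z >= 1.75 -> could be stanine 9
Highest qualifying boundary gives stanine = 9

9


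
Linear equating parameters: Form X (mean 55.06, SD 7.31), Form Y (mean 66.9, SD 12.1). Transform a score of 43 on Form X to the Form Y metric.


slope = SD_Y / SD_X = 12.1 / 7.31 ~ 1.6553
intercept = mean_Y - slope * mean_X = 66.9 - (12.1 / 7.31) * 55.06 ~ -24.239
Y = slope * X + intercept. To avoid rounding drift from the rounded slope/intercept, evaluate the equivalent form Y = mean_Y + SD_Y * (X - mean_X) / SD_X at full precision:
Y = 66.9 + 12.1 * (43 - 55.06) / 7.31
Y = 66.9 - 12.1 * 12.06 / 7.31
Y = 66.9 - 145.926 / 7.31
Y = 66.9 - 19.9625
Y = 46.9375

46.9375


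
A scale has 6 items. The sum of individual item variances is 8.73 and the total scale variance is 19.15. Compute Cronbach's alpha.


alpha = (k/(k-1)) * (1 - sum(si^2)/s_total^2)
= (6/5) * (1 - 8.73/19.15)
alpha = 0.653

0.653


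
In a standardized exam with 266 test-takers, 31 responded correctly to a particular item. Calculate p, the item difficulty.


Item difficulty p = number correct / total examinees
p = 31 / 266
p = 0.1165

0.1165


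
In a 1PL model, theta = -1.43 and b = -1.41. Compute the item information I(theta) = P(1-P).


P = 1/(1+exp(-(-1.43--1.41))) = 0.495
I = P*(1-P) = 0.495 * 0.505
I = 0.25

0.25


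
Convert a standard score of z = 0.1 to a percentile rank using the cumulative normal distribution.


CDF(z) = 0.5 * (1 + erf(z/sqrt(2)))
erf(0.0707) = 0.0797
CDF = 0.5398
Percentile rank = 0.5398 * 100 = 53.98

53.98


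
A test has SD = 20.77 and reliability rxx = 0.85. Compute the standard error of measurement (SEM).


SEM = SD * sqrt(1 - rxx)
SEM = 20.77 * sqrt(1 - 0.85)
SEM = 20.77 * sqrt(0.15) = 20.77 * 0.387298
SEM = 8.0442

8.0442


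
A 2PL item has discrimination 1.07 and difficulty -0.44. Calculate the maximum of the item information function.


For 2PL, max info at theta = b = -0.44
I_max = a^2 / 4 = 1.07^2 / 4
= 1.1449 / 4
I_max = 0.2862

0.2862


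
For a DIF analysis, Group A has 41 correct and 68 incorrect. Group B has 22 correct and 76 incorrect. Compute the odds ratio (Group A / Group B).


Odds_A = 41/68 = 0.6029
Odds_B = 22/76 = 0.2895
OR = Odds_A / Odds_B = 0.6029 / 0.2895
Exactly, OR = (41 * 76) / (68 * 22) = 3116 / 1496
OR = 2.0829

2.0829


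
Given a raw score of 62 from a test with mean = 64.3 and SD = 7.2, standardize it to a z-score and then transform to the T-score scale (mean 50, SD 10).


z = (X - mean) / SD = (62 - 64.3) / 7.2
z = -2.3 / 7.2
z = -0.3194
T-score = T = 50 + 10z
Carry z at full precision (z = -2.3 / 7.2) into the conversion:
T-score = 50 + 10 * (-2.3 / 7.2) = 50 + -23 / 7.2
T-score = 50 + -3.1944
T-score = 46.8056

46.8056


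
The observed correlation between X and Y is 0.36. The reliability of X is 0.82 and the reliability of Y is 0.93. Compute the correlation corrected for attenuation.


r_corrected = rxy / sqrt(rxx * ryy)
= 0.36 / sqrt(0.82 * 0.93)
= 0.36 / sqrt(0.7626)
= 0.36 / 0.87327
r_corrected = 0.4122

0.4122


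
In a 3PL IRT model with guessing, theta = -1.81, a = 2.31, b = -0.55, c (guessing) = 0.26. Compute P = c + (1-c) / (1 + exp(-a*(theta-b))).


logit = 2.31*(-1.81 - -0.55) = -2.9106
P* = 1/(1 + exp(--2.9106)) = 0.0516
P = 0.26 + (1 - 0.26) * 0.0516
P = 0.2982

0.2982


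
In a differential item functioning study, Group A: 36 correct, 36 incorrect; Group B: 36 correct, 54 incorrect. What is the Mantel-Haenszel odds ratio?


Odds_A = 36/36 = 1.0
Odds_B = 36/54 = 0.6667
OR = Odds_A / Odds_B = 1.0 / 0.6667
Exactly, OR = (36 * 54) / (36 * 36) = 1944 / 1296
OR = 1.5

1.5


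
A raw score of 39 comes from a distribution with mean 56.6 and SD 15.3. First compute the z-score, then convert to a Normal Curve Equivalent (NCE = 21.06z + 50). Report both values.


z = (X - mean) / SD = (39 - 56.6) / 15.3
z = -17.6 / 15.3
z = -1.1503
NCE = NCE = 21.06z + 50
Carry z at full precision (z = -17.6 / 15.3) into the conversion:
NCE = 21.06 * (-17.6 / 15.3) + 50 = -370.656 / 15.3 + 50
NCE = -24.2259 + 50
NCE = 25.7741

25.7741


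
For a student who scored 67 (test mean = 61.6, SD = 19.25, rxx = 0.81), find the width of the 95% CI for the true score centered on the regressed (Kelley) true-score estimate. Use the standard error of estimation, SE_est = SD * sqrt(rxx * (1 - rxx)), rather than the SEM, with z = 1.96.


True score estimate = 0.81*67 + 0.19*61.6 = 65.974
SE_est = SD * sqrt(rxx * (1 - rxx)) = 19.25 * sqrt(0.81 * 0.19) = 19.25 * sqrt(0.1539) = 7.551792
CI = T_est +/- z * SE_est, so width = 2 * z * SE_est = 2 * 1.96 * 7.551792
Width = 29.603

29.603


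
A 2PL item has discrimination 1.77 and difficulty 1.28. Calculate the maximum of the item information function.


For 2PL, max info at theta = b = 1.28
I_max = a^2 / 4 = 1.77^2 / 4
= 3.1329 / 4
I_max = 0.7832

0.7832


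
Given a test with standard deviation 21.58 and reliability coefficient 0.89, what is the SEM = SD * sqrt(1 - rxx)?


SEM = SD * sqrt(1 - rxx)
SEM = 21.58 * sqrt(1 - 0.89)
SEM = 21.58 * sqrt(0.11) = 21.58 * 0.331662
SEM = 7.1573

7.1573


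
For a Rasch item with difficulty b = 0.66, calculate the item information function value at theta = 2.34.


P = 1/(1+exp(-(2.34-0.66))) = 0.8429
I = P*(1-P) = 0.8429 * 0.1571
I = 0.1324

0.1324


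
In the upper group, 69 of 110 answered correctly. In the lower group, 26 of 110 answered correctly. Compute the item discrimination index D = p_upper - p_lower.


p_upper = 69/110 = 0.6273
p_lower = 26/110 = 0.2364
D = 0.6273 - 0.2364 = 0.3909

0.3909


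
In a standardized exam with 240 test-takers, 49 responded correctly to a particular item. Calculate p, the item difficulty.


Item difficulty p = number correct / total examinees
p = 49 / 240
p = 0.2042

0.2042


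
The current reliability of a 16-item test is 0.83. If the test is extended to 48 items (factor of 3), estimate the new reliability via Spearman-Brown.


r_new = (n * rxx) / (1 + (n-1) * rxx)
r_new = (3 * 0.83) / (1 + 2 * 0.83)
r_new = 2.49 / 2.66
r_new = 0.9361

0.9361


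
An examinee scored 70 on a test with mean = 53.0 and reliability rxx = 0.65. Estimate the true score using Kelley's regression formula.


T_est = rxx * X + (1 - rxx) * mean
T_est = 0.65 * 70 + 0.35 * 53.0
T_est = 45.5 + 18.55
T_est = 64.05

64.05


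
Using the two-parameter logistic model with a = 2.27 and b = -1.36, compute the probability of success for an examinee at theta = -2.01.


a*(theta - b) = 2.27 * (-2.01 - -1.36) = -1.4755
exp(--1.4755) = 4.3732
P = 1 / (1 + 4.3732)
P = 0.1861

0.1861


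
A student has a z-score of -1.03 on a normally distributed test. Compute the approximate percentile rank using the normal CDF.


CDF(z) = 0.5 * (1 + erf(z/sqrt(2)))
erf(-0.7283) = -0.697
CDF = 0.1515
Percentile rank = 0.1515 * 100 = 15.15

15.15


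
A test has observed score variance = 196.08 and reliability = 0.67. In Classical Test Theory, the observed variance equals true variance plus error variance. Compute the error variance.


var_true = rxx * var_obs = 0.67 * 196.08 = 131.3736
var_error = var_obs - var_true
var_error = 196.08 - 131.3736
var_error = 64.7064

64.7064
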